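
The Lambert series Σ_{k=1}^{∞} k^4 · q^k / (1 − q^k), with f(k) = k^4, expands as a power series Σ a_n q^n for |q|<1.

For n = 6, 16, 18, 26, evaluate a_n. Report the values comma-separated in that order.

d|6:{1,2,3,6}  Σf=1+16+81+1296=1394
n=16: 1·16 2·8 4·4 8·2 16·1  f→[1+16+256+4096+65536]=69905
n=18: 18·1 9·2 6·3 3·6 2·9 1·18  f→[104976+6561+1296+81+16+1]=112931
n=26: 26·1 13·2 2·13 1·26  f→[456976+28561+16+1]=485554

1394, 69905, 112931, 485554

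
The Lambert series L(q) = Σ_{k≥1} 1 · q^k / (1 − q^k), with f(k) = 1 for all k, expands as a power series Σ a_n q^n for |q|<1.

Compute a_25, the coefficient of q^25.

n=25: 1·25 5·5 25·1  f→[1+1+1]=3

a_25 = 3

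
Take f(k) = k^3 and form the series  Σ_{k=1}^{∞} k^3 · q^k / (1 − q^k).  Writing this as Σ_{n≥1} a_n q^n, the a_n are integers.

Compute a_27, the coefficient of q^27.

d|27:{27,9,3,1}  Σf=19683+729+27+1=20440

a_27 = 20440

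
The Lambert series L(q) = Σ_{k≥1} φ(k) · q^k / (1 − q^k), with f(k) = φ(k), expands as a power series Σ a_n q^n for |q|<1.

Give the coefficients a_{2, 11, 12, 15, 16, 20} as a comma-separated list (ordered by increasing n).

d|2:{1,2}  Σφ=1+1=2
n=11: 1·11 11·1  φ→[1+10]=11
q^12  k|12↦φ(k): 1:1 2:1 3:2 4:2 6:2 12:4  a_12=12
[q^15] φ(1)=1,φ(3)=2,φ(5)=4,φ(15)=8 ⇒ 15
q^16  k|16↦φ(k): 1:1 2:1 4:2 8:4 16:8  a_16=16
n=20: 1·20 2·10 4·5 5·4 10·2 20·1  φ→[1+1+2+4+4+8]=20

2, 11, 12, 15, 16, 20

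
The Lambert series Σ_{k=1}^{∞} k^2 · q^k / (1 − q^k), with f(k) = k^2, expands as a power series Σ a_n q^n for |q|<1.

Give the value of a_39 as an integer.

q^39  k|39↦f(k): 39:1521 13:169 3:9 1:1  a_39=1700

a_39 = 1700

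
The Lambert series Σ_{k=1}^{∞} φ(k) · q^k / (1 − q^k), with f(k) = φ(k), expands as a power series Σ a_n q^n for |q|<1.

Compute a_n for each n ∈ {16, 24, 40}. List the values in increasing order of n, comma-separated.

[q^16] φ(16)=8,φ(8)=4,φ(4)=2,φ(2)=1,φ(1)=1 ⇒ 16
d|24:{1,2,3,4,6,8,12,24}  Σφ=1+1+2+2+2+4+4+8=24
q^40  k|40↦φ(k): 1:1 2:1 4:2 5:4 8:4 10:4 20:8 40:16  a_40=40

16, 24, 40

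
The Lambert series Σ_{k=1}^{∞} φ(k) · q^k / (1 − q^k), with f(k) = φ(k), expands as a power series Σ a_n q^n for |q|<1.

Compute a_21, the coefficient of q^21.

d|21:{21,7,3,1}  Σφ=12+6+2+1=21

a_21 = 21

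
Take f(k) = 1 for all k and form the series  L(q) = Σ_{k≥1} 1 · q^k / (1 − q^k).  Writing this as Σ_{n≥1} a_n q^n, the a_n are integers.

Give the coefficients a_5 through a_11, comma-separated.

n=5: 5·1 1·5  f→[1+1]=2
n=6: 6·1 3·2 2·3 1·6  f→[1+1+1+1]=4
[q^7] f(1)=1,f(7)=1 ⇒ 2
[q^8] f(1)=1,f(2)=1,f(4)=1,f(8)=1 ⇒ 4
n=9: 9·1 3·3 1·9  f→[1+1+1]=3
n=10: 1·10 2·5 5·2 10·1  f→[1+1+1+1]=4
[q^11] f(1)=1,f(11)=1 ⇒ 2

2, 4, 2, 4, 3, 4, 2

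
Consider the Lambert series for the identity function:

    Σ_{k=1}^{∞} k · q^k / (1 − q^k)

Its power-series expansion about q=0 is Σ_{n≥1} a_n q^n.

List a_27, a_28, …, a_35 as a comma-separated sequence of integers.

40, 56, 30, 72, 32, 63, 48, 54, 48

d|27:{1,3,9,27}  Σf=1+3+9+27=40
n=28: 28·1 14·2 7·4 4·7 2·14 1·28  f→[28+14+7+4+2+1]=56
q^29  k|29↦f(k): 29:29 1:1  a_29=30
n=30: 30·1 15·2 10·3 6·5 5·6 3·10 2·15 1·30  f→[30+15+10+6+5+3+2+1]=72
n=31: 31·1 1·31  f→[31+1]=32
d|32:{1,2,4,8,16,32}  Σf=1+2+4+8+16+32=63
d|33:{33,11,3,1}  Σf=33+11+3+1=48
n=34: 1·34 2·17 17·2 34·1  f→[1+2+17+34]=54
d|35:{1,5,7,35}  Σf=1+5+7+35=48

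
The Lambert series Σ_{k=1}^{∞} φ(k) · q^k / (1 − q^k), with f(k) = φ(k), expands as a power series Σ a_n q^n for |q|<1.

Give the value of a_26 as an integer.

q^26  k|26↦φ(k): 26:12 13:12 2:1 1:1  a_26=26

a_26 = 26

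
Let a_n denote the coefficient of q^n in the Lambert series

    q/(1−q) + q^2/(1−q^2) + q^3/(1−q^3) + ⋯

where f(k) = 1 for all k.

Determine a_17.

d|17:{17,1}  Σf=1+1=2

a_17 = 2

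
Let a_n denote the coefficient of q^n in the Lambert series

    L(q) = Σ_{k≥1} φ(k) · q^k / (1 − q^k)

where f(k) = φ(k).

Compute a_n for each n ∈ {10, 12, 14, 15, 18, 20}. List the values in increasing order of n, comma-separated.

q^10  k|10↦φ(k): 10:4 5:4 2:1 1:1  a_10=10
d|12:{1,2,3,4,6,12}  Σφ=1+1+2+2+2+4=12
d|14:{14,7,2,1}  Σφ=6+6+1+1=14
n=15: 15·1 5·3 3·5 1·15  φ→[8+4+2+1]=15
q^18  k|18↦φ(k): 18:6 9:6 6:2 3:2 2:1 1:1  a_18=18
[q^20] φ(20)=8,φ(10)=4,φ(5)=4,φ(4)=2,φ(2)=1,φ(1)=1 ⇒ 20

10, 12, 14, 15, 18, 20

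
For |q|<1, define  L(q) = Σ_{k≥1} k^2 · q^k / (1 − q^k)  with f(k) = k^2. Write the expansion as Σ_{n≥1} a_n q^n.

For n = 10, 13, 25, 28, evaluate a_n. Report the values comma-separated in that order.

130, 170, 651, 1050

[q^10] f(1)=1,f(2)=4,f(5)=25,f(10)=100 ⇒ 130
d|13:{1,13}  Σf=1+169=170
n=25: 1·25 5·5 25·1  f→[1+25+625]=651
[q^28] f(28)=784,f(14)=196,f(7)=49,f(4)=16,f(2)=4,f(1)=1 ⇒ 1050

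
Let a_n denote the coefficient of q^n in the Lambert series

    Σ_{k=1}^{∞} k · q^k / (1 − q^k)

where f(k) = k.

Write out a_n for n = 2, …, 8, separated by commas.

3, 4, 7, 6, 12, 8, 15

q^2  k|2↦f(k): 1:1 2:2  a_2=3
d|3:{3,1}  Σf=3+1=4
d|4:{1,2,4}  Σf=1+2+4=7
d|5:{5,1}  Σf=5+1=6
d|6:{1,2,3,6}  Σf=1+2+3+6=12
q^7  k|7↦f(k): 1:1 7:7  a_7=8
n=8: 8·1 4·2 2·4 1·8  f→[8+4+2+1]=15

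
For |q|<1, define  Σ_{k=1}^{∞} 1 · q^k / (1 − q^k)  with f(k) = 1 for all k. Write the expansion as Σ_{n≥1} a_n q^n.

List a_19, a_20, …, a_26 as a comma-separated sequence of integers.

[q^19] f(1)=1,f(19)=1 ⇒ 2
q^20  k|20↦f(k): 20:1 10:1 5:1 4:1 2:1 1:1  a_20=6
[q^21] f(21)=1,f(7)=1,f(3)=1,f(1)=1 ⇒ 4
[q^22] f(22)=1,f(11)=1,f(2)=1,f(1)=1 ⇒ 4
q^23  k|23↦f(k): 23:1 1:1  a_23=2
[q^24] f(24)=1,f(12)=1,f(8)=1,f(6)=1,f(4)=1,f(3)=1,f(2)=1,f(1)=1 ⇒ 8
q^25  k|25↦f(k): 1:1 5:1 25:1  a_25=3
n=26: 26·1 13·2 2·13 1·26  f→[1+1+1+1]=4

2, 6, 4, 4, 2, 8, 3, 4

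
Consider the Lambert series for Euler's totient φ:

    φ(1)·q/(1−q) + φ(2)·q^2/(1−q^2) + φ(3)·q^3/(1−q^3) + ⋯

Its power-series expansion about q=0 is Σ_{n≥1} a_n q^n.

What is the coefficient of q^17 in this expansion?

n=17: 17·1 1·17  φ→[16+1]=17

a_17 = 17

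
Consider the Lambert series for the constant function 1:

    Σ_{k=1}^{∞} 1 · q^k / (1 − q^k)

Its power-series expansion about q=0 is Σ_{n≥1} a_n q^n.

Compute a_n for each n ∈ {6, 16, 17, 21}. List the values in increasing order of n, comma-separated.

n=6: 6·1 3·2 2·3 1·6  f→[1+1+1+1]=4
d|16:{16,8,4,2,1}  Σf=1+1+1+1+1=5
d|17:{1,17}  Σf=1+1=2
d|21:{1,3,7,21}  Σf=1+1+1+1=4

4, 5, 2, 4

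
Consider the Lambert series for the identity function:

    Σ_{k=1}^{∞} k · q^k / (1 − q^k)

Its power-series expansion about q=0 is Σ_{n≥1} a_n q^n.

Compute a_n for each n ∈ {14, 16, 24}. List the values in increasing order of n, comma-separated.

24, 31, 60

d|14:{1,2,7,14}  Σf=1+2+7+14=24
[q^16] f(16)=16,f(8)=8,f(4)=4,f(2)=2,f(1)=1 ⇒ 31
d|24:{1,2,3,4,6,8,12,24}  Σf=1+2+3+4+6+8+12+24=60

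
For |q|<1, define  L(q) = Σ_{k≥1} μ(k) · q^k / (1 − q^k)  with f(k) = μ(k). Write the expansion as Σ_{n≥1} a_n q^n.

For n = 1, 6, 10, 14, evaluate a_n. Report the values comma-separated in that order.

q^1  k|1↦μ(k): 1:1  a_1=1
[q^6] μ(1)=1,μ(2)=-1,μ(3)=-1,μ(6)=1 ⇒ 0
n=10: 10·1 5·2 2·5 1·10  μ→[1+(-1)+(-1)+1]=0
q^14  k|14↦μ(k): 1:1 2:-1 7:-1 14:1  a_14=0

1, 0, 0, 0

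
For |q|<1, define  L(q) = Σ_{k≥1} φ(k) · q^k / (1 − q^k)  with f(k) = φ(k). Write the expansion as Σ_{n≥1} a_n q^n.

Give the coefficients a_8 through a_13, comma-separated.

q^8  k|8↦φ(k): 1:1 2:1 4:2 8:4  a_8=8
[q^9] φ(9)=6,φ(3)=2,φ(1)=1 ⇒ 9
[q^10] φ(1)=1,φ(2)=1,φ(5)=4,φ(10)=4 ⇒ 10
q^11  k|11↦φ(k): 11:10 1:1  a_11=11
[q^12] φ(1)=1,φ(2)=1,φ(3)=2,φ(4)=2,φ(6)=2,φ(12)=4 ⇒ 12
[q^13] φ(1)=1,φ(13)=12 ⇒ 13

8, 9, 10, 11, 12, 13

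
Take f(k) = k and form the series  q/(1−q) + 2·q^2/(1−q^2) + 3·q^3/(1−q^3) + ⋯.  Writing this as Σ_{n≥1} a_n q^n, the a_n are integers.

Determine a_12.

n=12: 12·1 6·2 4·3 3·4 2·6 1·12  f→[12+6+4+3+2+1]=28

a_12 = 28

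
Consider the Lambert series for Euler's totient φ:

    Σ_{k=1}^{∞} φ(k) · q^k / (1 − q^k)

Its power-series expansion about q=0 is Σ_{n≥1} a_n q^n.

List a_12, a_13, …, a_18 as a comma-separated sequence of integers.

q^12  k|12↦φ(k): 12:4 6:2 4:2 3:2 2:1 1:1  a_12=12
d|13:{13,1}  Σφ=12+1=13
n=14: 14·1 7·2 2·7 1·14  φ→[6+6+1+1]=14
q^15  k|15↦φ(k): 15:8 5:4 3:2 1:1  a_15=15
d|16:{16,8,4,2,1}  Σφ=8+4+2+1+1=16
n=17: 1·17 17·1  φ→[1+16]=17
d|18:{18,9,6,3,2,1}  Σφ=6+6+2+2+1+1=18

12, 13, 14, 15, 16, 17, 18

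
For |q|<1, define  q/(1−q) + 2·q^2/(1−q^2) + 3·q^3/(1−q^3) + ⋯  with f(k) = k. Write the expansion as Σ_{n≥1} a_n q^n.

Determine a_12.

a_12 = 28

q^12  k|12↦f(k): 1:1 2:2 3:3 4:4 6:6 12:12  a_12=28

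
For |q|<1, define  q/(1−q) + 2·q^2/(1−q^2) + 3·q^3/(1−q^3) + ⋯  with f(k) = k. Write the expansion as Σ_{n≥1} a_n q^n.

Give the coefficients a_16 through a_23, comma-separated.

q^16  k|16↦f(k): 16:16 8:8 4:4 2:2 1:1  a_16=31
d|17:{1,17}  Σf=1+17=18
n=18: 18·1 9·2 6·3 3·6 2·9 1·18  f→[18+9+6+3+2+1]=39
d|19:{1,19}  Σf=1+19=20
d|20:{1,2,4,5,10,20}  Σf=1+2+4+5+10+20=42
[q^21] f(21)=21,f(7)=7,f(3)=3,f(1)=1 ⇒ 32
q^22  k|22↦f(k): 1:1 2:2 11:11 22:22  a_22=36
n=23: 1·23 23·1  f→[1+23]=24

31, 18, 39, 20, 42, 32, 36, 24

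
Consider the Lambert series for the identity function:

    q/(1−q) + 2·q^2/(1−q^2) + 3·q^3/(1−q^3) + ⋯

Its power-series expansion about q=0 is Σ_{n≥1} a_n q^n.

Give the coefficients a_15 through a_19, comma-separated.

n=15: 15·1 5·3 3·5 1·15  f→[15+5+3+1]=24
n=16: 16·1 8·2 4·4 2·8 1·16  f→[16+8+4+2+1]=31
n=17: 1·17 17·1  f→[1+17]=18
q^18  k|18↦f(k): 1:1 2:2 3:3 6:6 9:9 18:18  a_18=39
[q^19] f(1)=1,f(19)=19 ⇒ 20

24, 31, 18, 39, 20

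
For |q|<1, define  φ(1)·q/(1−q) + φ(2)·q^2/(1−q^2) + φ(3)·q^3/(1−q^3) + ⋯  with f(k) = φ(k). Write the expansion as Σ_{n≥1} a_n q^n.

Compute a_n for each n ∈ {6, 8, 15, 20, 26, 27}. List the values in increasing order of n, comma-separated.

d|6:{6,3,2,1}  Σφ=2+2+1+1=6
[q^8] φ(1)=1,φ(2)=1,φ(4)=2,φ(8)=4 ⇒ 8
q^15  k|15↦φ(k): 15:8 5:4 3:2 1:1  a_15=15
d|20:{1,2,4,5,10,20}  Σφ=1+1+2+4+4+8=20
[q^26] φ(1)=1,φ(2)=1,φ(13)=12,φ(26)=12 ⇒ 26
d|27:{1,3,9,27}  Σφ=1+2+6+18=27

6, 8, 15, 20, 26, 27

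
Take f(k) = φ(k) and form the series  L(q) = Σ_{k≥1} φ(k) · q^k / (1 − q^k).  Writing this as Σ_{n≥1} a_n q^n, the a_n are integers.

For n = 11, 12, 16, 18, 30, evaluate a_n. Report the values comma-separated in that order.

n=11: 11·1 1·11  φ→[10+1]=11
d|12:{12,6,4,3,2,1}  Σφ=4+2+2+2+1+1=12
q^16  k|16↦φ(k): 1:1 2:1 4:2 8:4 16:8  a_16=16
q^18  k|18↦φ(k): 1:1 2:1 3:2 6:2 9:6 18:6  a_18=18
n=30: 30·1 15·2 10·3 6·5 5·6 3·10 2·15 1·30  φ→[8+8+4+2+4+2+1+1]=30

11, 12, 16, 18, 30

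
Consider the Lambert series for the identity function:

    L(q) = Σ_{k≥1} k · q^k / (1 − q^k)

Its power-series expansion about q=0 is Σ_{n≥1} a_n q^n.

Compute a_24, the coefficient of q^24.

n=24: 24·1 12·2 8·3 6·4 4·6 3·8 2·12 1·24  f→[24+12+8+6+4+3+2+1]=60

a_24 = 60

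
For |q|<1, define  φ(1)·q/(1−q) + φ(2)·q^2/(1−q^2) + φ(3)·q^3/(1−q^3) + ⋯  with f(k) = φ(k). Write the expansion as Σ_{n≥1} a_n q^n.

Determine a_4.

n=4: 4·1 2·2 1·4  φ→[2+1+1]=4

a_4 = 4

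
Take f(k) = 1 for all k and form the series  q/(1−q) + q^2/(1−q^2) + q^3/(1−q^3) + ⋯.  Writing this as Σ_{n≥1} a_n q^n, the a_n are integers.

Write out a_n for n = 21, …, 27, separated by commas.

4, 4, 2, 8, 3, 4, 4

q^21  k|21↦f(k): 21:1 7:1 3:1 1:1  a_21=4
q^22  k|22↦f(k): 1:1 2:1 11:1 22:1  a_22=4
q^23  k|23↦f(k): 23:1 1:1  a_23=2
q^24  k|24↦f(k): 1:1 2:1 3:1 4:1 6:1 8:1 12:1 24:1  a_24=8
[q^25] f(25)=1,f(5)=1,f(1)=1 ⇒ 3
[q^26] f(26)=1,f(13)=1,f(2)=1,f(1)=1 ⇒ 4
n=27: 27·1 9·3 3·9 1·27  f→[1+1+1+1]=4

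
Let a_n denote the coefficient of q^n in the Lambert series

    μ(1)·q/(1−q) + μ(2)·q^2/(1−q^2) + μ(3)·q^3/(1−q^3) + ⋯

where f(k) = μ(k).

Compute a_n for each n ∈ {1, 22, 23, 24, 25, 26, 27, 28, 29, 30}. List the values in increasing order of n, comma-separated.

1, 0, 0, 0, 0, 0, 0, 0, 0, 0

q^1  k|1↦μ(k): 1:1  a_1=1
[q^22] μ(22)=1,μ(11)=-1,μ(2)=-1,μ(1)=1 ⇒ 0
q^23  k|23↦μ(k): 1:1 23:-1  a_23=0
d|24:{24,12,8,6,4,3,2,1}  Σμ=0+0+0+1+0+(-1)+(-1)+1=0
[q^25] μ(1)=1,μ(5)=-1,μ(25)=0 ⇒ 0
q^26  k|26↦μ(k): 26:1 13:-1 2:-1 1:1  a_26=0
d|27:{27,9,3,1}  Σμ=0+0+(-1)+1=0
[q^28] μ(1)=1,μ(2)=-1,μ(4)=0,μ(7)=-1,μ(14)=1,μ(28)=0 ⇒ 0
q^29  k|29↦μ(k): 29:-1 1:1  a_29=0
q^30  k|30↦μ(k): 1:1 2:-1 3:-1 5:-1 6:1 10:1 15:1 30:-1  a_30=0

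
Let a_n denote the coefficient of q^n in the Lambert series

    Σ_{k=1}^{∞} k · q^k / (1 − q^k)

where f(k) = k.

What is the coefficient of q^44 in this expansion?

a_44 = 84

n=44: 1·44 2·22 4·11 11·4 22·2 44·1  f→[1+2+4+11+22+44]=84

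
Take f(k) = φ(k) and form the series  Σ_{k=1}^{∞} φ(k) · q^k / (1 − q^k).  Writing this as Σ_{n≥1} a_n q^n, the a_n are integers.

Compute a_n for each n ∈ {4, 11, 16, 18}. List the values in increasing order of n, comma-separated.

[q^4] φ(4)=2,φ(2)=1,φ(1)=1 ⇒ 4
q^11  k|11↦φ(k): 1:1 11:10  a_11=11
q^16  k|16↦φ(k): 1:1 2:1 4:2 8:4 16:8  a_16=16
d|18:{1,2,3,6,9,18}  Σφ=1+1+2+2+6+6=18

4, 11, 16, 18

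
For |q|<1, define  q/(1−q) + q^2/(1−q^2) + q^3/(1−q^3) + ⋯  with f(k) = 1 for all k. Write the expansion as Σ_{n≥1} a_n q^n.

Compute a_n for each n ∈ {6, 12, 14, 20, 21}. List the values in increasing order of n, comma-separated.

4, 6, 4, 6, 4

[q^6] f(6)=1,f(3)=1,f(2)=1,f(1)=1 ⇒ 4
q^12  k|12↦f(k): 1:1 2:1 3:1 4:1 6:1 12:1  a_12=6
[q^14] f(1)=1,f(2)=1,f(7)=1,f(14)=1 ⇒ 4
q^20  k|20↦f(k): 1:1 2:1 4:1 5:1 10:1 20:1  a_20=6
q^21  k|21↦f(k): 1:1 3:1 7:1 21:1  a_21=4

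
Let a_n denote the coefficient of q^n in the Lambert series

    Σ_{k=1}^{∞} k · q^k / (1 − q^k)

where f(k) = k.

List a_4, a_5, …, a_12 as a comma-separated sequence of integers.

7, 6, 12, 8, 15, 13, 18, 12, 28

n=4: 1·4 2·2 4·1  f→[1+2+4]=7
[q^5] f(5)=5,f(1)=1 ⇒ 6
q^6  k|6↦f(k): 1:1 2:2 3:3 6:6  a_6=12
n=7: 1·7 7·1  f→[1+7]=8
n=8: 1·8 2·4 4·2 8·1  f→[1+2+4+8]=15
q^9  k|9↦f(k): 9:9 3:3 1:1  a_9=13
q^10  k|10↦f(k): 10:10 5:5 2:2 1:1  a_10=18
n=11: 11·1 1·11  f→[11+1]=12
n=12: 12·1 6·2 4·3 3·4 2·6 1·12  f→[12+6+4+3+2+1]=28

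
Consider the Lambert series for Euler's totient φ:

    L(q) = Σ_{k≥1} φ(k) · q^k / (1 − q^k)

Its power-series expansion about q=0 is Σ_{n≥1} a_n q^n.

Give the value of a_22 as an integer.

[q^22] φ(22)=10,φ(11)=10,φ(2)=1,φ(1)=1 ⇒ 22

a_22 = 22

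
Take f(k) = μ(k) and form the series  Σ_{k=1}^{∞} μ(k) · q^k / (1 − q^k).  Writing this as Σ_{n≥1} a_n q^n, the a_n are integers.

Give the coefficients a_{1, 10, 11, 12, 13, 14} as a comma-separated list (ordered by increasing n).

[q^1] μ(1)=1 ⇒ 1
q^10  k|10↦μ(k): 1:1 2:-1 5:-1 10:1  a_10=0
d|11:{1,11}  Σμ=1+(-1)=0
q^12  k|12↦μ(k): 1:1 2:-1 3:-1 4:0 6:1 12:0  a_12=0
d|13:{13,1}  Σμ=(-1)+1=0
d|14:{14,7,2,1}  Σμ=1+(-1)+(-1)+1=0

1, 0, 0, 0, 0, 0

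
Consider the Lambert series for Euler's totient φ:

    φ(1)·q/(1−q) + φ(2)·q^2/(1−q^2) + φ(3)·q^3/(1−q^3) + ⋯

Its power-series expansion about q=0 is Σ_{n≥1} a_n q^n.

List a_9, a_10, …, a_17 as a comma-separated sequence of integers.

q^9  k|9↦φ(k): 9:6 3:2 1:1  a_9=9
n=10: 1·10 2·5 5·2 10·1  φ→[1+1+4+4]=10
q^11  k|11↦φ(k): 11:10 1:1  a_11=11
n=12: 12·1 6·2 4·3 3·4 2·6 1·12  φ→[4+2+2+2+1+1]=12
n=13: 13·1 1·13  φ→[12+1]=13
d|14:{1,2,7,14}  Σφ=1+1+6+6=14
d|15:{1,3,5,15}  Σφ=1+2+4+8=15
n=16: 1·16 2·8 4·4 8·2 16·1  φ→[1+1+2+4+8]=16
[q^17] φ(1)=1,φ(17)=16 ⇒ 17

9, 10, 11, 12, 13, 14, 15, 16, 17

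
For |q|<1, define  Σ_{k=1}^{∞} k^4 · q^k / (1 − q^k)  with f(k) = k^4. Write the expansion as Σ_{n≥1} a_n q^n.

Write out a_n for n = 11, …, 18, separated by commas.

14642, 22386, 28562, 40834, 51332, 69905, 83522, 112931

[q^11] f(1)=1,f(11)=14641 ⇒ 14642
[q^12] f(12)=20736,f(6)=1296,f(4)=256,f(3)=81,f(2)=16,f(1)=1 ⇒ 22386
q^13  k|13↦f(k): 13:28561 1:1  a_13=28562
n=14: 14·1 7·2 2·7 1·14  f→[38416+2401+16+1]=40834
n=15: 1·15 3·5 5·3 15·1  f→[1+81+625+50625]=51332
n=16: 1·16 2·8 4·4 8·2 16·1  f→[1+16+256+4096+65536]=69905
[q^17] f(1)=1,f(17)=83521 ⇒ 83522
d|18:{18,9,6,3,2,1}  Σf=104976+6561+1296+81+16+1=112931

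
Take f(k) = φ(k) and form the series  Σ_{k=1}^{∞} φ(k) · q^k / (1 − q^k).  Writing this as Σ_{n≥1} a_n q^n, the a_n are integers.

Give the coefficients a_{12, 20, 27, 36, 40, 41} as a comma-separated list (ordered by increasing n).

[q^12] φ(1)=1,φ(2)=1,φ(3)=2,φ(4)=2,φ(6)=2,φ(12)=4 ⇒ 12
n=20: 20·1 10·2 5·4 4·5 2·10 1·20  φ→[8+4+4+2+1+1]=20
q^27  k|27↦φ(k): 1:1 3:2 9:6 27:18  a_27=27
n=36: 36·1 18·2 12·3 9·4 6·6 4·9 3·12 2·18 1·36  φ→[12+6+4+6+2+2+2+1+1]=36
d|40:{40,20,10,8,5,4,2,1}  Σφ=16+8+4+4+4+2+1+1=40
d|41:{1,41}  Σφ=1+40=41

12, 20, 27, 36, 40, 41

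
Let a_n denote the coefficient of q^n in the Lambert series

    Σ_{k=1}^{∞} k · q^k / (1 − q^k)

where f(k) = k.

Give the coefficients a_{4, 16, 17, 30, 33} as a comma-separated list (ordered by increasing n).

7, 31, 18, 72, 48

d|4:{4,2,1}  Σf=4+2+1=7
d|16:{1,2,4,8,16}  Σf=1+2+4+8+16=31
[q^17] f(17)=17,f(1)=1 ⇒ 18
n=30: 1·30 2·15 3·10 5·6 6·5 10·3 15·2 30·1  f→[1+2+3+5+6+10+15+30]=72
q^33  k|33↦f(k): 33:33 11:11 3:3 1:1  a_33=48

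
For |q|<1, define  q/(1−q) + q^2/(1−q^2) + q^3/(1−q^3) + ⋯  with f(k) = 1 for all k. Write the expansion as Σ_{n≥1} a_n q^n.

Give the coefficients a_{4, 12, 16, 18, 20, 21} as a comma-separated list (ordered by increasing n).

q^4  k|4↦f(k): 4:1 2:1 1:1  a_4=3
d|12:{1,2,3,4,6,12}  Σf=1+1+1+1+1+1=6
d|16:{16,8,4,2,1}  Σf=1+1+1+1+1=5
n=18: 1·18 2·9 3·6 6·3 9·2 18·1  f→[1+1+1+1+1+1]=6
[q^20] f(1)=1,f(2)=1,f(4)=1,f(5)=1,f(10)=1,f(20)=1 ⇒ 6
q^21  k|21↦f(k): 21:1 7:1 3:1 1:1  a_21=4

3, 6, 5, 6, 6, 4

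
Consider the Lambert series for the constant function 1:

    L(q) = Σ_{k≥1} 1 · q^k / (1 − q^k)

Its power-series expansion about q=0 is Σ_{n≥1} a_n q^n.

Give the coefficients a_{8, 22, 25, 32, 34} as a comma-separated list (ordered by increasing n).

[q^8] f(8)=1,f(4)=1,f(2)=1,f(1)=1 ⇒ 4
[q^22] f(1)=1,f(2)=1,f(11)=1,f(22)=1 ⇒ 4
q^25  k|25↦f(k): 1:1 5:1 25:1  a_25=3
n=32: 1·32 2·16 4·8 8·4 16·2 32·1  f→[1+1+1+1+1+1]=6
n=34: 1·34 2·17 17·2 34·1  f→[1+1+1+1]=4

4, 4, 3, 6, 4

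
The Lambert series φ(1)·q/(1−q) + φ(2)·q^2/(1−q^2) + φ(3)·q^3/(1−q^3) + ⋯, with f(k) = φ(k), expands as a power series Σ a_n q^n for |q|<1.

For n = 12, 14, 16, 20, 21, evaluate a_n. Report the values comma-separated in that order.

[q^12] φ(1)=1,φ(2)=1,φ(3)=2,φ(4)=2,φ(6)=2,φ(12)=4 ⇒ 12
[q^14] φ(14)=6,φ(7)=6,φ(2)=1,φ(1)=1 ⇒ 14
n=16: 16·1 8·2 4·4 2·8 1·16  φ→[8+4+2+1+1]=16
n=20: 20·1 10·2 5·4 4·5 2·10 1·20  φ→[8+4+4+2+1+1]=20
[q^21] φ(1)=1,φ(3)=2,φ(7)=6,φ(21)=12 ⇒ 21

12, 14, 16, 20, 21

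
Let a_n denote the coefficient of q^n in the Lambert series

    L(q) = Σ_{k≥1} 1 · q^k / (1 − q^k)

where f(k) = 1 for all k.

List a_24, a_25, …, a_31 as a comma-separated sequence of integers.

q^24  k|24↦f(k): 1:1 2:1 3:1 4:1 6:1 8:1 12:1 24:1  a_24=8
q^25  k|25↦f(k): 25:1 5:1 1:1  a_25=3
d|26:{26,13,2,1}  Σf=1+1+1+1=4
n=27: 27·1 9·3 3·9 1·27  f→[1+1+1+1]=4
n=28: 28·1 14·2 7·4 4·7 2·14 1·28  f→[1+1+1+1+1+1]=6
[q^29] f(1)=1,f(29)=1 ⇒ 2
q^30  k|30↦f(k): 1:1 2:1 3:1 5:1 6:1 10:1 15:1 30:1  a_30=8
q^31  k|31↦f(k): 31:1 1:1  a_31=2

8, 3, 4, 4, 6, 2, 8, 2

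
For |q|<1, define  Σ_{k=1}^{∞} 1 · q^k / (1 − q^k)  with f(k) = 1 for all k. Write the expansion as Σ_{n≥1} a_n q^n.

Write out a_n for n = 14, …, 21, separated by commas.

4, 4, 5, 2, 6, 2, 6, 4

d|14:{1,2,7,14}  Σf=1+1+1+1=4
d|15:{1,3,5,15}  Σf=1+1+1+1=4
n=16: 1·16 2·8 4·4 8·2 16·1  f→[1+1+1+1+1]=5
[q^17] f(1)=1,f(17)=1 ⇒ 2
n=18: 1·18 2·9 3·6 6·3 9·2 18·1  f→[1+1+1+1+1+1]=6
n=19: 19·1 1·19  f→[1+1]=2
d|20:{1,2,4,5,10,20}  Σf=1+1+1+1+1+1=6
[q^21] f(21)=1,f(7)=1,f(3)=1,f(1)=1 ⇒ 4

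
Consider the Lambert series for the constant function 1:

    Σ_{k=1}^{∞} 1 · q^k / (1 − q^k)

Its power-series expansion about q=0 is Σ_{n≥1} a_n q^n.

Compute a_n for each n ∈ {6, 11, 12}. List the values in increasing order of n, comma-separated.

4, 2, 6

q^6  k|6↦f(k): 1:1 2:1 3:1 6:1  a_6=4
d|11:{1,11}  Σf=1+1=2
q^12  k|12↦f(k): 1:1 2:1 3:1 4:1 6:1 12:1  a_12=6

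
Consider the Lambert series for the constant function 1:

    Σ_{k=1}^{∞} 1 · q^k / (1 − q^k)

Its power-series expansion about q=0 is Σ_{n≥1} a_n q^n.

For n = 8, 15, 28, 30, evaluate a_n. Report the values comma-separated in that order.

4, 4, 6, 8

n=8: 8·1 4·2 2·4 1·8  f→[1+1+1+1]=4
n=15: 15·1 5·3 3·5 1·15  f→[1+1+1+1]=4
q^28  k|28↦f(k): 28:1 14:1 7:1 4:1 2:1 1:1  a_28=6
d|30:{30,15,10,6,5,3,2,1}  Σf=1+1+1+1+1+1+1+1=8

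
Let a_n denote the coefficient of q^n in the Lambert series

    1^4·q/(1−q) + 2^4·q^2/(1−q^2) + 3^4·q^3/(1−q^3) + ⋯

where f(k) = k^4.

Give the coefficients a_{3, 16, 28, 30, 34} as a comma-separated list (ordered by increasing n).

n=3: 1·3 3·1  f→[1+81]=82
n=16: 16·1 8·2 4·4 2·8 1·16  f→[65536+4096+256+16+1]=69905
q^28  k|28↦f(k): 1:1 2:16 4:256 7:2401 14:38416 28:614656  a_28=655746
d|30:{30,15,10,6,5,3,2,1}  Σf=810000+50625+10000+1296+625+81+16+1=872644
q^34  k|34↦f(k): 1:1 2:16 17:83521 34:1336336  a_34=1419874

82, 69905, 655746, 872644, 1419874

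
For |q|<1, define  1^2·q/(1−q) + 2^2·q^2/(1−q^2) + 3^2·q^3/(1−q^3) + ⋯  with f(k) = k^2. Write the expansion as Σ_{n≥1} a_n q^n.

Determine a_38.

d|38:{1,2,19,38}  Σf=1+4+361+1444=1810

a_38 = 1810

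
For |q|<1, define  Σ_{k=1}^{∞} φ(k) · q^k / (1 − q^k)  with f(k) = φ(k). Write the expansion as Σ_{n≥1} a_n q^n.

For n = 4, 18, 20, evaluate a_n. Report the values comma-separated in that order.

q^4  k|4↦φ(k): 4:2 2:1 1:1  a_4=4
d|18:{18,9,6,3,2,1}  Σφ=6+6+2+2+1+1=18
n=20: 20·1 10·2 5·4 4·5 2·10 1·20  φ→[8+4+4+2+1+1]=20

4, 18, 20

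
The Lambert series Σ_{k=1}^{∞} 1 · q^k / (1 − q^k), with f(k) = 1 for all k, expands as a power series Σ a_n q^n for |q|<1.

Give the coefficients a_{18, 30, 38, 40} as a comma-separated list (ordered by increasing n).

6, 8, 4, 8

n=18: 18·1 9·2 6·3 3·6 2·9 1·18  f→[1+1+1+1+1+1]=6
[q^30] f(30)=1,f(15)=1,f(10)=1,f(6)=1,f(5)=1,f(3)=1,f(2)=1,f(1)=1 ⇒ 8
[q^38] f(1)=1,f(2)=1,f(19)=1,f(38)=1 ⇒ 4
[q^40] f(1)=1,f(2)=1,f(4)=1,f(5)=1,f(8)=1,f(10)=1,f(20)=1,f(40)=1 ⇒ 8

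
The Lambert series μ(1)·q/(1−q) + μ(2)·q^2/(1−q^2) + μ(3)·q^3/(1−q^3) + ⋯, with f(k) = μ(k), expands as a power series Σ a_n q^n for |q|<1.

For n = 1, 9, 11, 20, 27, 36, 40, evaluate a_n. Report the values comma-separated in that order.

[q^1] μ(1)=1 ⇒ 1
[q^9] μ(9)=0,μ(3)=-1,μ(1)=1 ⇒ 0
[q^11] μ(1)=1,μ(11)=-1 ⇒ 0
d|20:{20,10,5,4,2,1}  Σμ=0+1+(-1)+0+(-1)+1=0
n=27: 27·1 9·3 3·9 1·27  μ→[0+0+(-1)+1]=0
[q^36] μ(36)=0,μ(18)=0,μ(12)=0,μ(9)=0,μ(6)=1,μ(4)=0,μ(3)=-1,μ(2)=-1,μ(1)=1 ⇒ 0
d|40:{1,2,4,5,8,10,20,40}  Σμ=1+(-1)+0+(-1)+0+1+0+0=0

1, 0, 0, 0, 0, 0, 0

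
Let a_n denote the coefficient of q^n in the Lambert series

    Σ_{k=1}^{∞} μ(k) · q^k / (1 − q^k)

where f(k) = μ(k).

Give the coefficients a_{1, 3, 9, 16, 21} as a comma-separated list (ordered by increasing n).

1, 0, 0, 0, 0

n=1: 1·1  μ→[1]=1
n=3: 1·3 3·1  μ→[1+(-1)]=0
[q^9] μ(1)=1,μ(3)=-1,μ(9)=0 ⇒ 0
q^16  k|16↦μ(k): 16:0 8:0 4:0 2:-1 1:1  a_16=0
[q^21] μ(21)=1,μ(7)=-1,μ(3)=-1,μ(1)=1 ⇒ 0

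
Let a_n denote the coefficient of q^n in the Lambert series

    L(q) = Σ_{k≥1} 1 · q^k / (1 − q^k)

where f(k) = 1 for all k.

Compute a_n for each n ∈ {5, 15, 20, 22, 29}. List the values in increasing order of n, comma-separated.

d|5:{5,1}  Σf=1+1=2
q^15  k|15↦f(k): 1:1 3:1 5:1 15:1  a_15=4
[q^20] f(1)=1,f(2)=1,f(4)=1,f(5)=1,f(10)=1,f(20)=1 ⇒ 6
[q^22] f(22)=1,f(11)=1,f(2)=1,f(1)=1 ⇒ 4
d|29:{1,29}  Σf=1+1=2

2, 4, 6, 4, 2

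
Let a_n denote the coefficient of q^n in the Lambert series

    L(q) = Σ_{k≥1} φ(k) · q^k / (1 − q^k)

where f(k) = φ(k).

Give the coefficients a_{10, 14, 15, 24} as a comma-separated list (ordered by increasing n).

d|10:{10,5,2,1}  Σφ=4+4+1+1=10
n=14: 14·1 7·2 2·7 1·14  φ→[6+6+1+1]=14
n=15: 1·15 3·5 5·3 15·1  φ→[1+2+4+8]=15
[q^24] φ(24)=8,φ(12)=4,φ(8)=4,φ(6)=2,φ(4)=2,φ(3)=2,φ(2)=1,φ(1)=1 ⇒ 24

10, 14, 15, 24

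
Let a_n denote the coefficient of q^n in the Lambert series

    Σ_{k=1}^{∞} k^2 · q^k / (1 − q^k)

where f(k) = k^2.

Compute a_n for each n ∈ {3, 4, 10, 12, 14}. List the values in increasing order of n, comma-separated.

10, 21, 130, 210, 250

d|3:{1,3}  Σf=1+9=10
n=4: 1·4 2·2 4·1  f→[1+4+16]=21
d|10:{1,2,5,10}  Σf=1+4+25+100=130
q^12  k|12↦f(k): 12:144 6:36 4:16 3:9 2:4 1:1  a_12=210
n=14: 1·14 2·7 7·2 14·1  f→[1+4+49+196]=250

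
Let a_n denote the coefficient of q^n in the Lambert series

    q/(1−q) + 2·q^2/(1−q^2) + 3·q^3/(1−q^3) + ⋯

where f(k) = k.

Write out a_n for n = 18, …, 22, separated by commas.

39, 20, 42, 32, 36

d|18:{18,9,6,3,2,1}  Σf=18+9+6+3+2+1=39
[q^19] f(1)=1,f(19)=19 ⇒ 20
d|20:{20,10,5,4,2,1}  Σf=20+10+5+4+2+1=42
n=21: 1·21 3·7 7·3 21·1  f→[1+3+7+21]=32
q^22  k|22↦f(k): 1:1 2:2 11:11 22:22  a_22=36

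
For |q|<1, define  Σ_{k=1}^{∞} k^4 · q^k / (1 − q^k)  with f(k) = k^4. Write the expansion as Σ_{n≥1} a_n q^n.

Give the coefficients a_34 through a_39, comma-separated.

[q^34] f(1)=1,f(2)=16,f(17)=83521,f(34)=1336336 ⇒ 1419874
d|35:{1,5,7,35}  Σf=1+625+2401+1500625=1503652
q^36  k|36↦f(k): 36:1679616 18:104976 12:20736 9:6561 6:1296 4:256 3:81 2:16 1:1  a_36=1813539
q^37  k|37↦f(k): 1:1 37:1874161  a_37=1874162
q^38  k|38↦f(k): 1:1 2:16 19:130321 38:2085136  a_38=2215474
d|39:{1,3,13,39}  Σf=1+81+28561+2313441=2342084

1419874, 1503652, 1813539, 1874162, 2215474, 2342084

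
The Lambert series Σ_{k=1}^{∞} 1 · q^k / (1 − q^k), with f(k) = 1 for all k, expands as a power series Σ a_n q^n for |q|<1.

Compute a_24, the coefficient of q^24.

d|24:{24,12,8,6,4,3,2,1}  Σf=1+1+1+1+1+1+1+1=8

a_24 = 8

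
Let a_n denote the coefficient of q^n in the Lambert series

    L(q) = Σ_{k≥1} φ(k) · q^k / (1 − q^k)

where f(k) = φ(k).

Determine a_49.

[q^49] φ(1)=1,φ(7)=6,φ(49)=42 ⇒ 49

a_49 = 49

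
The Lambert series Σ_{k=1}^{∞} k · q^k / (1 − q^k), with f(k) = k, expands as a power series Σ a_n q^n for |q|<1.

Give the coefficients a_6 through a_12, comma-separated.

12, 8, 15, 13, 18, 12, 28

d|6:{6,3,2,1}  Σf=6+3+2+1=12
[q^7] f(1)=1,f(7)=7 ⇒ 8
d|8:{1,2,4,8}  Σf=1+2+4+8=15
[q^9] f(1)=1,f(3)=3,f(9)=9 ⇒ 13
q^10  k|10↦f(k): 10:10 5:5 2:2 1:1  a_10=18
d|11:{11,1}  Σf=11+1=12
n=12: 1·12 2·6 3·4 4·3 6·2 12·1  f→[1+2+3+4+6+12]=28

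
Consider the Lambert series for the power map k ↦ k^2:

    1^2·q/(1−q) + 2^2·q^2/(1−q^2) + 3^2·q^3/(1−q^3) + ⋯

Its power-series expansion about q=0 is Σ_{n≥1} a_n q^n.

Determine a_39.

[q^39] f(39)=1521,f(13)=169,f(3)=9,f(1)=1 ⇒ 1700

a_39 = 1700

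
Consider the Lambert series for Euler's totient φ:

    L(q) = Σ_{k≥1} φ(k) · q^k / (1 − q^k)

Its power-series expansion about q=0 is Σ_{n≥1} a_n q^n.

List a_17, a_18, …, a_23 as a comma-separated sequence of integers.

q^17  k|17↦φ(k): 1:1 17:16  a_17=17
q^18  k|18↦φ(k): 1:1 2:1 3:2 6:2 9:6 18:6  a_18=18
q^19  k|19↦φ(k): 19:18 1:1  a_19=19
d|20:{1,2,4,5,10,20}  Σφ=1+1+2+4+4+8=20
q^21  k|21↦φ(k): 21:12 7:6 3:2 1:1  a_21=21
[q^22] φ(1)=1,φ(2)=1,φ(11)=10,φ(22)=10 ⇒ 22
n=23: 23·1 1·23  φ→[22+1]=23

17, 18, 19, 20, 21, 22, 23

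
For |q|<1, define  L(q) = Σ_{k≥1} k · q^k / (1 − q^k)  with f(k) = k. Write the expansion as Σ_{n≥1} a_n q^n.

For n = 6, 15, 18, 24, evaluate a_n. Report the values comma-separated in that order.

d|6:{1,2,3,6}  Σf=1+2+3+6=12
d|15:{1,3,5,15}  Σf=1+3+5+15=24
d|18:{1,2,3,6,9,18}  Σf=1+2+3+6+9+18=39
n=24: 1·24 2·12 3·8 4·6 6·4 8·3 12·2 24·1  f→[1+2+3+4+6+8+12+24]=60

12, 24, 39, 60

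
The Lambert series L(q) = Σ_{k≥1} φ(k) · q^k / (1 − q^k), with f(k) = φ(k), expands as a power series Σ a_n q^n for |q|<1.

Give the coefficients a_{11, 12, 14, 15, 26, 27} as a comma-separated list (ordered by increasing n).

q^11  k|11↦φ(k): 11:10 1:1  a_11=11
[q^12] φ(12)=4,φ(6)=2,φ(4)=2,φ(3)=2,φ(2)=1,φ(1)=1 ⇒ 12
n=14: 14·1 7·2 2·7 1·14  φ→[6+6+1+1]=14
[q^15] φ(15)=8,φ(5)=4,φ(3)=2,φ(1)=1 ⇒ 15
d|26:{1,2,13,26}  Σφ=1+1+12+12=26
n=27: 1·27 3·9 9·3 27·1  φ→[1+2+6+18]=27

11, 12, 14, 15, 26, 27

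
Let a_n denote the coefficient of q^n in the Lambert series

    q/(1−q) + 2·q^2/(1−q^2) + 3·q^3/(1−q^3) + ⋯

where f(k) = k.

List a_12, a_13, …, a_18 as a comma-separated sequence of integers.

28, 14, 24, 24, 31, 18, 39

n=12: 1·12 2·6 3·4 4·3 6·2 12·1  f→[1+2+3+4+6+12]=28
q^13  k|13↦f(k): 1:1 13:13  a_13=14
d|14:{1,2,7,14}  Σf=1+2+7+14=24
n=15: 1·15 3·5 5·3 15·1  f→[1+3+5+15]=24
d|16:{1,2,4,8,16}  Σf=1+2+4+8+16=31
n=17: 17·1 1·17  f→[17+1]=18
n=18: 18·1 9·2 6·3 3·6 2·9 1·18  f→[18+9+6+3+2+1]=39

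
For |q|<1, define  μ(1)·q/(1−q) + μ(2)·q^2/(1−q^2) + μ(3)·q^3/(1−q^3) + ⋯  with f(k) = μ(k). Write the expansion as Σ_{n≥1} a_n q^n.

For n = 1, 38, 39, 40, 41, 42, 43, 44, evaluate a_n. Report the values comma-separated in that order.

[q^1] μ(1)=1 ⇒ 1
d|38:{38,19,2,1}  Σμ=1+(-1)+(-1)+1=0
d|39:{1,3,13,39}  Σμ=1+(-1)+(-1)+1=0
d|40:{1,2,4,5,8,10,20,40}  Σμ=1+(-1)+0+(-1)+0+1+0+0=0
n=41: 1·41 41·1  μ→[1+(-1)]=0
d|42:{42,21,14,7,6,3,2,1}  Σμ=(-1)+1+1+(-1)+1+(-1)+(-1)+1=0
[q^43] μ(43)=-1,μ(1)=1 ⇒ 0
q^44  k|44↦μ(k): 1:1 2:-1 4:0 11:-1 22:1 44:0  a_44=0

1, 0, 0, 0, 0, 0, 0, 0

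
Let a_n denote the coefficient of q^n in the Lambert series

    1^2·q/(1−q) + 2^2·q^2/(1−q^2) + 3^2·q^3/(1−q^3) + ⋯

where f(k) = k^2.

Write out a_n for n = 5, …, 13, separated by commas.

d|5:{5,1}  Σf=25+1=26
[q^6] f(6)=36,f(3)=9,f(2)=4,f(1)=1 ⇒ 50
q^7  k|7↦f(k): 1:1 7:49  a_7=50
[q^8] f(8)=64,f(4)=16,f(2)=4,f(1)=1 ⇒ 85
[q^9] f(1)=1,f(3)=9,f(9)=81 ⇒ 91
d|10:{1,2,5,10}  Σf=1+4+25+100=130
d|11:{1,11}  Σf=1+121=122
d|12:{1,2,3,4,6,12}  Σf=1+4+9+16+36+144=210
q^13  k|13↦f(k): 1:1 13:169  a_13=170

26, 50, 50, 85, 91, 130, 122, 210, 170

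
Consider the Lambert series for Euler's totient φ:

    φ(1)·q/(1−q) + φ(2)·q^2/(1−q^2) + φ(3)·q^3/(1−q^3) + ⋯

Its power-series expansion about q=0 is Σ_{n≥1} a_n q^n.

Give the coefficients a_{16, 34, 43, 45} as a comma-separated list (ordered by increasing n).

n=16: 16·1 8·2 4·4 2·8 1·16  φ→[8+4+2+1+1]=16
[q^34] φ(34)=16,φ(17)=16,φ(2)=1,φ(1)=1 ⇒ 34
q^43  k|43↦φ(k): 1:1 43:42  a_43=43
d|45:{45,15,9,5,3,1}  Σφ=24+8+6+4+2+1=45

16, 34, 43, 45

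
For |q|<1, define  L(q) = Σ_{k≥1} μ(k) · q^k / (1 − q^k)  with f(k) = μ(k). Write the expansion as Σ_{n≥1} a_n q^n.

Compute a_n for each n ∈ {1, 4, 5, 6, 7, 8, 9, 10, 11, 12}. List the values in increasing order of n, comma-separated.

1, 0, 0, 0, 0, 0, 0, 0, 0, 0

n=1: 1·1  μ→[1]=1
q^4  k|4↦μ(k): 1:1 2:-1 4:0  a_4=0
[q^5] μ(5)=-1,μ(1)=1 ⇒ 0
[q^6] μ(1)=1,μ(2)=-1,μ(3)=-1,μ(6)=1 ⇒ 0
n=7: 7·1 1·7  μ→[(-1)+1]=0
q^8  k|8↦μ(k): 8:0 4:0 2:-1 1:1  a_8=0
n=9: 1·9 3·3 9·1  μ→[1+(-1)+0]=0
d|10:{1,2,5,10}  Σμ=1+(-1)+(-1)+1=0
d|11:{1,11}  Σμ=1+(-1)=0
n=12: 1·12 2·6 3·4 4·3 6·2 12·1  μ→[1+(-1)+(-1)+0+1+0]=0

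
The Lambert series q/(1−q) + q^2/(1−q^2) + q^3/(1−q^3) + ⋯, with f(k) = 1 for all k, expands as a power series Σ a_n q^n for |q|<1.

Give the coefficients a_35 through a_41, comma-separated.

[q^35] f(1)=1,f(5)=1,f(7)=1,f(35)=1 ⇒ 4
q^36  k|36↦f(k): 1:1 2:1 3:1 4:1 6:1 9:1 12:1 18:1 36:1  a_36=9
q^37  k|37↦f(k): 1:1 37:1  a_37=2
d|38:{1,2,19,38}  Σf=1+1+1+1=4
n=39: 1·39 3·13 13·3 39·1  f→[1+1+1+1]=4
q^40  k|40↦f(k): 1:1 2:1 4:1 5:1 8:1 10:1 20:1 40:1  a_40=8
[q^41] f(41)=1,f(1)=1 ⇒ 2

4, 9, 2, 4, 4, 8, 2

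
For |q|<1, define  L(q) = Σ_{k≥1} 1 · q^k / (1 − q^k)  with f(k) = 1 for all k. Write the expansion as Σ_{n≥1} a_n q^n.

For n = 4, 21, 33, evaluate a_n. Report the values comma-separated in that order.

d|4:{4,2,1}  Σf=1+1+1=3
n=21: 1·21 3·7 7·3 21·1  f→[1+1+1+1]=4
d|33:{33,11,3,1}  Σf=1+1+1+1=4

3, 4, 4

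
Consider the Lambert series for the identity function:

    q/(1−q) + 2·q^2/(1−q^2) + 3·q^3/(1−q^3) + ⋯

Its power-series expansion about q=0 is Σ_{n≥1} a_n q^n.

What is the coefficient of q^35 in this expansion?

q^35  k|35↦f(k): 1:1 5:5 7:7 35:35  a_35=48

a_35 = 48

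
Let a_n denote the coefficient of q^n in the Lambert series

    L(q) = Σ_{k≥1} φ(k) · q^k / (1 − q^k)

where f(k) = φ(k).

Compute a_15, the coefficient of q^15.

d|15:{1,3,5,15}  Σφ=1+2+4+8=15

a_15 = 15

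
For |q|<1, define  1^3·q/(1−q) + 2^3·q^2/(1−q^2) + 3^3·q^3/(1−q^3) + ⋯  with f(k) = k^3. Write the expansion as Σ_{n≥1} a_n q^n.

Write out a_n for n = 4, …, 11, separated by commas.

d|4:{1,2,4}  Σf=1+8+64=73
q^5  k|5↦f(k): 1:1 5:125  a_5=126
d|6:{6,3,2,1}  Σf=216+27+8+1=252
d|7:{7,1}  Σf=343+1=344
[q^8] f(8)=512,f(4)=64,f(2)=8,f(1)=1 ⇒ 585
d|9:{1,3,9}  Σf=1+27+729=757
n=10: 10·1 5·2 2·5 1·10  f→[1000+125+8+1]=1134
q^11  k|11↦f(k): 11:1331 1:1  a_11=1332

73, 126, 252, 344, 585, 757, 1134, 1332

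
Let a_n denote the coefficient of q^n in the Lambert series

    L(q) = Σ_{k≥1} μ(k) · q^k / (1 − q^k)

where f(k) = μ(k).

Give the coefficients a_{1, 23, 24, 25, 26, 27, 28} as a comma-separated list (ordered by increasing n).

q^1  k|1↦μ(k): 1:1  a_1=1
q^23  k|23↦μ(k): 1:1 23:-1  a_23=0
q^24  k|24↦μ(k): 1:1 2:-1 3:-1 4:0 6:1 8:0 12:0 24:0  a_24=0
n=25: 1·25 5·5 25·1  μ→[1+(-1)+0]=0
n=26: 1·26 2·13 13·2 26·1  μ→[1+(-1)+(-1)+1]=0
q^27  k|27↦μ(k): 1:1 3:-1 9:0 27:0  a_27=0
d|28:{1,2,4,7,14,28}  Σμ=1+(-1)+0+(-1)+1+0=0

1, 0, 0, 0, 0, 0, 0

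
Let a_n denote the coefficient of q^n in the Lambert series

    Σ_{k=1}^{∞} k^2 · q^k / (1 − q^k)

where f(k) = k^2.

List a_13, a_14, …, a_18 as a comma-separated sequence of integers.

170, 250, 260, 341, 290, 455

[q^13] f(13)=169,f(1)=1 ⇒ 170
n=14: 14·1 7·2 2·7 1·14  f→[196+49+4+1]=250
q^15  k|15↦f(k): 15:225 5:25 3:9 1:1  a_15=260
n=16: 16·1 8·2 4·4 2·8 1·16  f→[256+64+16+4+1]=341
[q^17] f(1)=1,f(17)=289 ⇒ 290
q^18  k|18↦f(k): 18:324 9:81 6:36 3:9 2:4 1:1  a_18=455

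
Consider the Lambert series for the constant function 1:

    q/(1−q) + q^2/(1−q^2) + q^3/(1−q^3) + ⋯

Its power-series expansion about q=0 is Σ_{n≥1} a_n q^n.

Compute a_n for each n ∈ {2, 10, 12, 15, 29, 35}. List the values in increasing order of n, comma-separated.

q^2  k|2↦f(k): 2:1 1:1  a_2=2
n=10: 10·1 5·2 2·5 1·10  f→[1+1+1+1]=4
[q^12] f(1)=1,f(2)=1,f(3)=1,f(4)=1,f(6)=1,f(12)=1 ⇒ 6
d|15:{15,5,3,1}  Σf=1+1+1+1=4
n=29: 1·29 29·1  f→[1+1]=2
[q^35] f(1)=1,f(5)=1,f(7)=1,f(35)=1 ⇒ 4

2, 4, 6, 4, 2, 4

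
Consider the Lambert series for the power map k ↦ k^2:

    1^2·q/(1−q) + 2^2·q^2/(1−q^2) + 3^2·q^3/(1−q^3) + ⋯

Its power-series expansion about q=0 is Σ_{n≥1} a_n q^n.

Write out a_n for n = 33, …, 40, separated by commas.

q^33  k|33↦f(k): 33:1089 11:121 3:9 1:1  a_33=1220
n=34: 1·34 2·17 17·2 34·1  f→[1+4+289+1156]=1450
q^35  k|35↦f(k): 1:1 5:25 7:49 35:1225  a_35=1300
[q^36] f(1)=1,f(2)=4,f(3)=9,f(4)=16,f(6)=36,f(9)=81,f(12)=144,f(18)=324,f(36)=1296 ⇒ 1911
d|37:{1,37}  Σf=1+1369=1370
q^38  k|38↦f(k): 38:1444 19:361 2:4 1:1  a_38=1810
n=39: 39·1 13·3 3·13 1·39  f→[1521+169+9+1]=1700
[q^40] f(40)=1600,f(20)=400,f(10)=100,f(8)=64,f(5)=25,f(4)=16,f(2)=4,f(1)=1 ⇒ 2210

1220, 1450, 1300, 1911, 1370, 1810, 1700, 2210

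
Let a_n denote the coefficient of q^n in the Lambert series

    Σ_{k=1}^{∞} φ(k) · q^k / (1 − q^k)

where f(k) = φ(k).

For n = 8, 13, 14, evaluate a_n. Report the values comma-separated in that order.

[q^8] φ(8)=4,φ(4)=2,φ(2)=1,φ(1)=1 ⇒ 8
q^13  k|13↦φ(k): 13:12 1:1  a_13=13
d|14:{1,2,7,14}  Σφ=1+1+6+6=14

8, 13, 14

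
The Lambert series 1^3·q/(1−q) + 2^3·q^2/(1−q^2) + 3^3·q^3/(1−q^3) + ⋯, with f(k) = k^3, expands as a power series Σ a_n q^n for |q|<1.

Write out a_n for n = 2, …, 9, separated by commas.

n=2: 2·1 1·2  f→[8+1]=9
q^3  k|3↦f(k): 3:27 1:1  a_3=28
d|4:{4,2,1}  Σf=64+8+1=73
d|5:{1,5}  Σf=1+125=126
n=6: 6·1 3·2 2·3 1·6  f→[216+27+8+1]=252
n=7: 7·1 1·7  f→[343+1]=344
[q^8] f(8)=512,f(4)=64,f(2)=8,f(1)=1 ⇒ 585
q^9  k|9↦f(k): 9:729 3:27 1:1  a_9=757

9, 28, 73, 126, 252, 344, 585, 757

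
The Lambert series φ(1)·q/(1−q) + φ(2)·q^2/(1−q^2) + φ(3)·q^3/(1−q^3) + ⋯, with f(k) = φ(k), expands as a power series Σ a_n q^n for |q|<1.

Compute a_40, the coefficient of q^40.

d|40:{40,20,10,8,5,4,2,1}  Σφ=16+8+4+4+4+2+1+1=40

a_40 = 40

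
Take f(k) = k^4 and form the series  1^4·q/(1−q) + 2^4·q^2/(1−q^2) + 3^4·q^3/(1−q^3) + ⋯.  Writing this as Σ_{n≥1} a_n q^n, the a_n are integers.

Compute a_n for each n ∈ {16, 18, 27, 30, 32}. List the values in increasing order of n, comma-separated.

[q^16] f(16)=65536,f(8)=4096,f(4)=256,f(2)=16,f(1)=1 ⇒ 69905
n=18: 1·18 2·9 3·6 6·3 9·2 18·1  f→[1+16+81+1296+6561+104976]=112931
n=27: 1·27 3·9 9·3 27·1  f→[1+81+6561+531441]=538084
d|30:{30,15,10,6,5,3,2,1}  Σf=810000+50625+10000+1296+625+81+16+1=872644
d|32:{32,16,8,4,2,1}  Σf=1048576+65536+4096+256+16+1=1118481

69905, 112931, 538084, 872644, 1118481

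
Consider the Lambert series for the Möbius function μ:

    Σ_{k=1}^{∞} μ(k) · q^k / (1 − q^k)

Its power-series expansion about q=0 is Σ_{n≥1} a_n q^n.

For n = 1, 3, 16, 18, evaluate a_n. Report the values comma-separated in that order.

q^1  k|1↦μ(k): 1:1  a_1=1
n=3: 3·1 1·3  μ→[(-1)+1]=0
n=16: 16·1 8·2 4·4 2·8 1·16  μ→[0+0+0+(-1)+1]=0
[q^18] μ(1)=1,μ(2)=-1,μ(3)=-1,μ(6)=1,μ(9)=0,μ(18)=0 ⇒ 0

1, 0, 0, 0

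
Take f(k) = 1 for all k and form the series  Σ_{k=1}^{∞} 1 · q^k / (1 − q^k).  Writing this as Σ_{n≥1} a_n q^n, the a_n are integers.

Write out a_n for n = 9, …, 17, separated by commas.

3, 4, 2, 6, 2, 4, 4, 5, 2

q^9  k|9↦f(k): 9:1 3:1 1:1  a_9=3
d|10:{1,2,5,10}  Σf=1+1+1+1=4
n=11: 1·11 11·1  f→[1+1]=2
d|12:{1,2,3,4,6,12}  Σf=1+1+1+1+1+1=6
n=13: 13·1 1·13  f→[1+1]=2
[q^14] f(14)=1,f(7)=1,f(2)=1,f(1)=1 ⇒ 4
q^15  k|15↦f(k): 1:1 3:1 5:1 15:1  a_15=4
[q^16] f(16)=1,f(8)=1,f(4)=1,f(2)=1,f(1)=1 ⇒ 5
n=17: 17·1 1·17  f→[1+1]=2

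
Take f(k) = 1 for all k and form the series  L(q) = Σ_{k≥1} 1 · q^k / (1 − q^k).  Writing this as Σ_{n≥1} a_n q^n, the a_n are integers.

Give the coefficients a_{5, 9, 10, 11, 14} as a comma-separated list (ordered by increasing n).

n=5: 5·1 1·5  f→[1+1]=2
n=9: 1·9 3·3 9·1  f→[1+1+1]=3
[q^10] f(1)=1,f(2)=1,f(5)=1,f(10)=1 ⇒ 4
d|11:{11,1}  Σf=1+1=2
n=14: 1·14 2·7 7·2 14·1  f→[1+1+1+1]=4

2, 3, 4, 2, 4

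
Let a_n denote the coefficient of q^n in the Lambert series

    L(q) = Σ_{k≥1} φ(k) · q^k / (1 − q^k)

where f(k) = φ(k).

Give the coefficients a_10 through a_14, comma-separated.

d|10:{1,2,5,10}  Σφ=1+1+4+4=10
[q^11] φ(1)=1,φ(11)=10 ⇒ 11
q^12  k|12↦φ(k): 12:4 6:2 4:2 3:2 2:1 1:1  a_12=12
d|13:{13,1}  Σφ=12+1=13
n=14: 14·1 7·2 2·7 1·14  φ→[6+6+1+1]=14

10, 11, 12, 13, 14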